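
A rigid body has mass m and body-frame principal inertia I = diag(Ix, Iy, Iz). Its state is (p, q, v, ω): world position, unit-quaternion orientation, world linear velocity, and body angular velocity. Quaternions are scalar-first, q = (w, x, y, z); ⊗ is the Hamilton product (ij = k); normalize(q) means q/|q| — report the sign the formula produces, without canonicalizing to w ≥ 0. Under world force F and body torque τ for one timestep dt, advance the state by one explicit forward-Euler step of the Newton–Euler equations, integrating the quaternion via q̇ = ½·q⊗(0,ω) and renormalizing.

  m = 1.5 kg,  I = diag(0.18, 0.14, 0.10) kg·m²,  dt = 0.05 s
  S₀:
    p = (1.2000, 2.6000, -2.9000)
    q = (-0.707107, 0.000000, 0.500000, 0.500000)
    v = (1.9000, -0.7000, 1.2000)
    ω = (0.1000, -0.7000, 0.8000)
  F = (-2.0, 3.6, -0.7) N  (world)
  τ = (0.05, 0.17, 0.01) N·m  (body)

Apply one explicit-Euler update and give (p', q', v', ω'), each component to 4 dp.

ω×(Iω) gyroscopic = (0.0224, 0.0064, 0.0028)
(τ − ω×Iω)/I = (0.1533, 1.1686, 0.0720)
ω + α·dt = (0.1077, -0.6416, 0.8036)
2q̇ = q⊗(0,ω) = (-0.0500000, 0.6792893, 0.5449749, -0.6156856)
updated quaternion q' = (-0.7081, 0.0170, 0.5134, 0.4844)
new position p' = (1.2950, 2.5650, -2.8400)
v + (F/m)dt = (1.8333, -0.5800, 1.1767)

p' = (1.2950, 2.5650, -2.8400)
q' = (-0.7081, 0.0170, 0.5134, 0.4844)
v' = (1.8333, -0.5800, 1.1767)
ω' = (0.1077, -0.6416, 0.8036)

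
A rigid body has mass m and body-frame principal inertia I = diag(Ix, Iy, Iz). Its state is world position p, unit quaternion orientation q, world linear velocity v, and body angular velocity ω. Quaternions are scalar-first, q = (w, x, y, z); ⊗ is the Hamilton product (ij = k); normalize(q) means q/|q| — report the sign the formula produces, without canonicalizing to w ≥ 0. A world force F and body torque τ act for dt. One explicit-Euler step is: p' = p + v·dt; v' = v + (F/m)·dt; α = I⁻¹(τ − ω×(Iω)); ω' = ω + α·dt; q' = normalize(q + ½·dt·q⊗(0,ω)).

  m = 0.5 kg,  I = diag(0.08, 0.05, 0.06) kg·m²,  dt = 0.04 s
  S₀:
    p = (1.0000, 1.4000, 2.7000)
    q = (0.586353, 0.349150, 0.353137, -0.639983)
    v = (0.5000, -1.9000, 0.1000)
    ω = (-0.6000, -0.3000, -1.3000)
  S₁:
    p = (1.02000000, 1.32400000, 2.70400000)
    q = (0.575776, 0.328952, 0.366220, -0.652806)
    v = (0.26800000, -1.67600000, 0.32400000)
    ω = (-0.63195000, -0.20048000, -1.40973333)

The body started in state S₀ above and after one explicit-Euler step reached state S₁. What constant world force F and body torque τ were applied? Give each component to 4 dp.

F = (-2.9000, 2.8000, 2.8000)
τ = (-0.0600, 0.1400, -0.1700)

rate change Δω = (-0.03195000, 0.09952000, -0.10973333)
τ = I·(Δω/dt) + ω₀×(Iω₀) = (-0.0600, 0.1400, -0.1700)
velocity change Δv = (-0.23200000, 0.22400000, 0.22400000)
F = m·Δv/dt = (-2.9000, 2.8000, 2.8000)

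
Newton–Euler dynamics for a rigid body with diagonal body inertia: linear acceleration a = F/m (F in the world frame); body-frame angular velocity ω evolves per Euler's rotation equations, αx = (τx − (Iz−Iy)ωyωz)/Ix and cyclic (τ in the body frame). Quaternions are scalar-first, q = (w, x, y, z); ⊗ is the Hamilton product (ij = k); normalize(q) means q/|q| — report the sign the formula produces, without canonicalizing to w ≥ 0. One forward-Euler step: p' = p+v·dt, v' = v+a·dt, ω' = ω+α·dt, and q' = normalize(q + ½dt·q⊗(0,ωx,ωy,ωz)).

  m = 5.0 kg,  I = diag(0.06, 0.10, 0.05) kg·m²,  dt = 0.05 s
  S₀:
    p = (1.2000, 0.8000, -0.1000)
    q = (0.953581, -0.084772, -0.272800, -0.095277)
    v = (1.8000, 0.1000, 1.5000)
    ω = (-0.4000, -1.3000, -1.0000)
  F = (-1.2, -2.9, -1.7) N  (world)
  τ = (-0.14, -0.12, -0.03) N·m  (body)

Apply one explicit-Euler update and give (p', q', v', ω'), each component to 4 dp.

a = (-0.2400, -0.5800, -0.3400)
p' = p + v·dt = (1.2900, 0.8050, -0.0250)
new velocity v' = (1.7880, 0.0710, 1.4830)
angular accel α = (-1.2500, -1.2400, -1.0160)
new body rate ω' = (-0.4625, -1.3620, -1.0508)
2q̇ = q⊗(0,ω) = (-0.4838258, -0.2324925, -1.2863165, -0.9524974)
q' = normalize(q + ½dt·q⊗(0,ω)) = (0.9406, -0.0905, -0.3047, -0.1190)

p' = (1.2900, 0.8050, -0.0250)
q' = (0.9406, -0.0905, -0.3047, -0.1190)
v' = (1.7880, 0.0710, 1.4830)
ω' = (-0.4625, -1.3620, -1.0508)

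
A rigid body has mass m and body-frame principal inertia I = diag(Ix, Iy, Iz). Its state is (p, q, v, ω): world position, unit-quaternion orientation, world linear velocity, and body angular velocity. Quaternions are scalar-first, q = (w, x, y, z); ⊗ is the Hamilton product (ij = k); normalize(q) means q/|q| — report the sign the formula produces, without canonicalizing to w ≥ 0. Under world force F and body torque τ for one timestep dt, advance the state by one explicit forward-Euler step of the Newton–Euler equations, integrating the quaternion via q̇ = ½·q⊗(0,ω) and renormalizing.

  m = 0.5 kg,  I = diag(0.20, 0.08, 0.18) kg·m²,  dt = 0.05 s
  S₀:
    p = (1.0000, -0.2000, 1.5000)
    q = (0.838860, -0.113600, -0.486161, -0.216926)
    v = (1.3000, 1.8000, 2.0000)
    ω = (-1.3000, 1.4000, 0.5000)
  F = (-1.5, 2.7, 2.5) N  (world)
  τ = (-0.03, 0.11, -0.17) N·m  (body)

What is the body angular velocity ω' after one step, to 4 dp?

ω×(Iω) gyroscopic = (0.0700, -0.0130, 0.2184)
angular accel α = (-0.5000, 1.5375, -2.1578)
new body rate ω' = (-1.3250, 1.4769, 0.3921)

ω' = (-1.3250, 1.4769, 0.3921)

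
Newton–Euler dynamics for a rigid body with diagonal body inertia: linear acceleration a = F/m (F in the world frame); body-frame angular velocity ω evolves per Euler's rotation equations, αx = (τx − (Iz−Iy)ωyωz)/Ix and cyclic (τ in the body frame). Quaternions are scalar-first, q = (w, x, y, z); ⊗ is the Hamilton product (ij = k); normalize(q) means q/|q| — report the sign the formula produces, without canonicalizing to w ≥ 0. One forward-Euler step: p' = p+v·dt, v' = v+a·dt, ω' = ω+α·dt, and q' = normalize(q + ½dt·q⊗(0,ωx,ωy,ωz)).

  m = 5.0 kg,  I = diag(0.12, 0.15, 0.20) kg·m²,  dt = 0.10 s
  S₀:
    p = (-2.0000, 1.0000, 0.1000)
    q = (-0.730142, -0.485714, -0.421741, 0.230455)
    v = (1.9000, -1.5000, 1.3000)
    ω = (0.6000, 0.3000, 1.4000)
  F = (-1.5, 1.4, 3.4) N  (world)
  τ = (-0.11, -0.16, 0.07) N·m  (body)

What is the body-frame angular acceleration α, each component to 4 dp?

α = (-1.0917, -0.6187, 0.3230)

ω×(Iω) gyroscopic = (0.0210, -0.0672, 0.0054)
(τ − ω×Iω)/I = (-1.0917, -0.6187, 0.3230)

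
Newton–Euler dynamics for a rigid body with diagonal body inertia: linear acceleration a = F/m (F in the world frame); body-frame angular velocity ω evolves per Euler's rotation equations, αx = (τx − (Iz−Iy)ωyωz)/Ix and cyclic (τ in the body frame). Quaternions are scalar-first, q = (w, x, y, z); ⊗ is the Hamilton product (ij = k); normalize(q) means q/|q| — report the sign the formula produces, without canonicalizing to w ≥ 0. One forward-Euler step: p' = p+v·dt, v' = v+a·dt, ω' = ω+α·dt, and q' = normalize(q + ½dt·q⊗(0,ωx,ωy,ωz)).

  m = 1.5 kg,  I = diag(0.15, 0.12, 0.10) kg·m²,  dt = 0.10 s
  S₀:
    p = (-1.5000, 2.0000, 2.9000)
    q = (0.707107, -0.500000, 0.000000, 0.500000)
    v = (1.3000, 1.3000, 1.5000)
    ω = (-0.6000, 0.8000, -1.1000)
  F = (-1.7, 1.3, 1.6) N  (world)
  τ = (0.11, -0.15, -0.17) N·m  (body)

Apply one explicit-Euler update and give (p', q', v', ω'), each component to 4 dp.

gyro term ω×Iω = (0.0176, 0.0330, 0.0144)
(τ − ω×Iω)/I = (0.6160, -1.5250, -1.8440)
new body rate ω' = (-0.5384, 0.6475, -1.2844)
2q̇ = q⊗(0,ω) = (0.2500000, -0.8242642, -0.2843144, -1.1778177)
q + ½dt·q⊗(0,ω), renormalized = (0.7176, -0.5397, -0.0142, 0.4399)
a = (-1.1333, 0.8667, 1.0667)
p + v·dt = (-1.3700, 2.1300, 3.0500)
v + (F/m)dt = (1.1867, 1.3867, 1.6067)

p' = (-1.3700, 2.1300, 3.0500)
q' = (0.7176, -0.5397, -0.0142, 0.4399)
v' = (1.1867, 1.3867, 1.6067)
ω' = (-0.5384, 0.6475, -1.2844)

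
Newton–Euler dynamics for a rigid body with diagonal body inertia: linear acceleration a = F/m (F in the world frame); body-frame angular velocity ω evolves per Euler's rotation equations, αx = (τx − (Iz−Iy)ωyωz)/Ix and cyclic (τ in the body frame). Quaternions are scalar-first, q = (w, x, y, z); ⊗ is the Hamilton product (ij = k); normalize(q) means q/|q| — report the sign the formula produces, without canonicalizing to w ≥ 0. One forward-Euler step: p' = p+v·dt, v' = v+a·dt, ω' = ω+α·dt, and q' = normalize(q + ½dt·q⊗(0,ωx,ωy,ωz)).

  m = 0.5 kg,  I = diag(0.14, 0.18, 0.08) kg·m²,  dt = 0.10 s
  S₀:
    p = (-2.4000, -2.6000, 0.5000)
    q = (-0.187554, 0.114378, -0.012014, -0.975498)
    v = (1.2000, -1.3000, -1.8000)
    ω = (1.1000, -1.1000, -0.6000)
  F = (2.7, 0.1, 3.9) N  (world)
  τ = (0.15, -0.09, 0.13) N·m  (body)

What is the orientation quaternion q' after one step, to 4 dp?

q⊗(0,ω) = (-0.7243300, -1.2721488, -0.7981116, -0.0000680)
q + ½dt·q⊗(0,ω), renormalized = (-0.2230, 0.0506, -0.0517, -0.9721)

q' = (-0.2230, 0.0506, -0.0517, -0.9721)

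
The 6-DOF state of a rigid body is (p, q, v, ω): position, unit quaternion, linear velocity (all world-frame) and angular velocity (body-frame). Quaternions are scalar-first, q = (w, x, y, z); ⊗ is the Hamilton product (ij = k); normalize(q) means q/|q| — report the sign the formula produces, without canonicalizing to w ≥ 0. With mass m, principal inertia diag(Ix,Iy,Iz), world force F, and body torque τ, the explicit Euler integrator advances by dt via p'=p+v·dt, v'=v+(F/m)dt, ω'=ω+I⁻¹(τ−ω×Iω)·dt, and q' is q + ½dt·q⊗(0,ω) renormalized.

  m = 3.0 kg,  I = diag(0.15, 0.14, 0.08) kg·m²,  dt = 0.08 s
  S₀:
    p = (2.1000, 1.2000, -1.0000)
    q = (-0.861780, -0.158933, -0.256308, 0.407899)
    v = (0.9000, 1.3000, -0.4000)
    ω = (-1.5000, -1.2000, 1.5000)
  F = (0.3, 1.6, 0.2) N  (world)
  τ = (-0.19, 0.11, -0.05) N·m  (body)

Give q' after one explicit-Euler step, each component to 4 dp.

q' = (-0.9038, -0.1025, -0.2288, 0.3468)

2q̇ = q⊗(0,ω) = (-1.1578176, 1.3976868, 0.6606870, -1.4864124)
updated quaternion q' = (-0.9038, -0.1025, -0.2288, 0.3468)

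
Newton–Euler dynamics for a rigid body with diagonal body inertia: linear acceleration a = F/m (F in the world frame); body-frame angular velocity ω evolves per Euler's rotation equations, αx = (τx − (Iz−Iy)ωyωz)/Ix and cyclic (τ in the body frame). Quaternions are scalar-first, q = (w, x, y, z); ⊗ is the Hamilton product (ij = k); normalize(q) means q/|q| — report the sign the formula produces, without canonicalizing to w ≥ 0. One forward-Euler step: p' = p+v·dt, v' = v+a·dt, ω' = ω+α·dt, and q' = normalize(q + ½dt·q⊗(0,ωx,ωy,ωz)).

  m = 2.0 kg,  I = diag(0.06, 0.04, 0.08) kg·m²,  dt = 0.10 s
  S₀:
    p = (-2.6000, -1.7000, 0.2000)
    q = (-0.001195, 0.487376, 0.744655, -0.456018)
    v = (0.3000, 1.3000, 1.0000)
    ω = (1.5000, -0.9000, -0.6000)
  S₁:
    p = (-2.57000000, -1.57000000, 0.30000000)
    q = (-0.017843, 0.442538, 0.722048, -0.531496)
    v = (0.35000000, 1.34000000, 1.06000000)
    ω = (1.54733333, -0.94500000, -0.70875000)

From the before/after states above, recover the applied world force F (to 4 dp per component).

velocity change Δv = (0.05000000, 0.04000000, 0.06000000)
applied force F = (1.0000, 0.8000, 1.2000)

F = (1.0000, 0.8000, 1.2000)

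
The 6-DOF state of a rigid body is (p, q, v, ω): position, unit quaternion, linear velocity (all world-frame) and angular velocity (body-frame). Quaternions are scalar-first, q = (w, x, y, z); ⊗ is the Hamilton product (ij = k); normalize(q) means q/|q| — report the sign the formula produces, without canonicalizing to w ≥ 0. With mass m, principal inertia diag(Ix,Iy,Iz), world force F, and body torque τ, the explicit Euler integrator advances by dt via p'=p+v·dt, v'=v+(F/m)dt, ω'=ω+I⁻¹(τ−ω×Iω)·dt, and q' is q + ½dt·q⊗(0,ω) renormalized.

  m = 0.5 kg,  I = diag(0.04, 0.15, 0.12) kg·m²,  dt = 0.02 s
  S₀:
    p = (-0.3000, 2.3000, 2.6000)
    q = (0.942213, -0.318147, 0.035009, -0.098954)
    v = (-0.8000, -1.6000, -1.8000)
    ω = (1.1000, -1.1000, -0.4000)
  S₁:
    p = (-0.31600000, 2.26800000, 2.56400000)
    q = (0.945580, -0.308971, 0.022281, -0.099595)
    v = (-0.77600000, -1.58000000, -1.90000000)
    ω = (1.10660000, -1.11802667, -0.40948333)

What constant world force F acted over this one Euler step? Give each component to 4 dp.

Δv = v₁−v₀ = (0.02400000, 0.02000000, -0.10000000)
F = m·Δv/dt = (0.6000, 0.5000, -2.5000)

F = (0.6000, 0.5000, -2.5000)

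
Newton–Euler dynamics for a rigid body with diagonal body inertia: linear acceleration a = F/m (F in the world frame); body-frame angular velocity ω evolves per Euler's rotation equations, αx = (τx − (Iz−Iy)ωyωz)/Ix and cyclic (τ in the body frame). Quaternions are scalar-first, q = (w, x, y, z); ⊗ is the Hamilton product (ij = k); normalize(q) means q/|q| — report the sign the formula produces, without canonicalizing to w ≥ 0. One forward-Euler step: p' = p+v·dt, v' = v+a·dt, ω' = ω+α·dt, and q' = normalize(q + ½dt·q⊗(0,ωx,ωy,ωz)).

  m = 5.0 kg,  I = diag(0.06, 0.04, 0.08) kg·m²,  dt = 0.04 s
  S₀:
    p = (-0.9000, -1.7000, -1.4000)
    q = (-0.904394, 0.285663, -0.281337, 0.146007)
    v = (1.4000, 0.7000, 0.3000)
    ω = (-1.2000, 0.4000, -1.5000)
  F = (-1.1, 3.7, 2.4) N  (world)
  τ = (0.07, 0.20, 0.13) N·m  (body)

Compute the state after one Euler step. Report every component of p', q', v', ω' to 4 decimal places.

p' = (-0.8440, -1.6720, -1.3880)
q' = (-0.8902, 0.3144, -0.2833, 0.1685)
v' = (1.3912, 0.7296, 0.3192)
ω' = (-1.1373, 0.6360, -1.4398)

ω×(Iω) gyroscopic = (-0.0240, -0.0360, 0.0096)
angular accel α = (1.5667, 5.9000, 1.5050)
new body rate ω' = (-1.1373, 0.6360, -1.4398)
q⊗(0,ω) = (0.6743409, 1.4488755, -0.1084715, 1.1332518)
updated quaternion q' = (-0.8902, 0.3144, -0.2833, 0.1685)
linear accel F/m = (-0.2200, 0.7400, 0.4800)
p' = p + v·dt = (-0.8440, -1.6720, -1.3880)
new velocity v' = (1.3912, 0.7296, 0.3192)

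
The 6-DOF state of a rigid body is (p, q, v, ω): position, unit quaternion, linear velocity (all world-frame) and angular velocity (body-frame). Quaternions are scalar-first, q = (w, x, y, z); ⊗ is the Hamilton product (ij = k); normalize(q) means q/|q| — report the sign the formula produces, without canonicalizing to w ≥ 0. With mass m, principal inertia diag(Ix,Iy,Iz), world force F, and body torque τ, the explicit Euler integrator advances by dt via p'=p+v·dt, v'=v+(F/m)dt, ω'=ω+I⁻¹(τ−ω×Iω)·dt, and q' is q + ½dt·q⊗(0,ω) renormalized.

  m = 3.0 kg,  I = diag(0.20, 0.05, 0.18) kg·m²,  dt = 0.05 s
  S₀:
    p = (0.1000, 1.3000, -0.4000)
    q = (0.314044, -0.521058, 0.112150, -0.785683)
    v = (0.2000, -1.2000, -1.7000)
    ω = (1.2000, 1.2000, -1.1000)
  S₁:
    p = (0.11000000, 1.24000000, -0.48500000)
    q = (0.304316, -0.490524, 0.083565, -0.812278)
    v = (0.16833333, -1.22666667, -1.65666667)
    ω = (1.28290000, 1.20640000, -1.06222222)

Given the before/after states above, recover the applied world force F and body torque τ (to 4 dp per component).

F = (-1.9000, -1.6000, 2.6000)
τ = (0.1600, -0.0200, -0.0800)

velocity change Δv = (-0.03166667, -0.02666667, 0.04333333)
applied force F = (-1.9000, -1.6000, 2.6000)
rate change Δω = (0.08290000, 0.00640000, 0.03777778)
ω₀×(Iω₀) = (-0.1716, -0.0264, -0.2160)
τ = I·(Δω/dt) + ω₀×(Iω₀) = (0.1600, -0.0200, -0.0800)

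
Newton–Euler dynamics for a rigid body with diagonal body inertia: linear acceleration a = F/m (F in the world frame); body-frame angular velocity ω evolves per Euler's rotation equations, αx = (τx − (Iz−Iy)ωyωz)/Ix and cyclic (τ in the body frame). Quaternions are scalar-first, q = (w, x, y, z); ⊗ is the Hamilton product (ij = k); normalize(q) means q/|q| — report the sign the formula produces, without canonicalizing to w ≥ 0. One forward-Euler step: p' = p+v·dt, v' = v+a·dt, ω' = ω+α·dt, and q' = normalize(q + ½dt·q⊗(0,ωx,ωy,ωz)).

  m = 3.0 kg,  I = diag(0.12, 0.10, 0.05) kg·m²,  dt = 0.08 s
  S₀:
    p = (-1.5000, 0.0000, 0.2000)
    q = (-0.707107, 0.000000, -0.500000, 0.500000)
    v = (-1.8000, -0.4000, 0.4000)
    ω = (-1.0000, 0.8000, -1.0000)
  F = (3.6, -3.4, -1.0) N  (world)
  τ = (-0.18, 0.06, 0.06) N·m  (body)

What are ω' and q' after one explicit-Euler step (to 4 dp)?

ω' = (-1.1467, 0.7920, -0.9296)
q' = (-0.6697, 0.0322, -0.5415, 0.5072)

ω×(Iω) gyroscopic = (0.0400, 0.0700, 0.0160)
(τ − ω×Iω)/I = (-1.8333, -0.1000, 0.8800)
new body rate ω' = (-1.1467, 0.7920, -0.9296)
2q̇ = q⊗(0,ω) = (0.9000000, 0.8071070, -1.0656856, 0.2071070)
q' = normalize(q + ½dt·q⊗(0,ω)) = (-0.6697, 0.0322, -0.5415, 0.5072)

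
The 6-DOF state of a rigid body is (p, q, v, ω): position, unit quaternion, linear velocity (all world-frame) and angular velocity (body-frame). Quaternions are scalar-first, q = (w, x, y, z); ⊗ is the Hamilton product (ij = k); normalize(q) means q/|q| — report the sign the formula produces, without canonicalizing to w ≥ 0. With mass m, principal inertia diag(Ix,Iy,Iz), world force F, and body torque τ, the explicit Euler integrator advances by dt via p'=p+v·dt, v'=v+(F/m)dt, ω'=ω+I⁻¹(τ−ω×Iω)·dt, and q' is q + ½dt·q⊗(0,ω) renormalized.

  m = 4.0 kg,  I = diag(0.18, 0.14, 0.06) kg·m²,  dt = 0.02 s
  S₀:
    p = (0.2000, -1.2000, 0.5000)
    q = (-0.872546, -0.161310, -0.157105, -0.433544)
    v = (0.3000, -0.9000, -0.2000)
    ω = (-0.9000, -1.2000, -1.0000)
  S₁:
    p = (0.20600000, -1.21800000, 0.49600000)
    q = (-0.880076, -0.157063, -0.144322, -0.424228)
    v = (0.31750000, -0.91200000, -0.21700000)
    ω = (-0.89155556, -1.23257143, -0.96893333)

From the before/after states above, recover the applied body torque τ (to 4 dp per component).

Δω = ω₁−ω₀ = (0.00844444, -0.03257143, 0.03106667)
τ = I·(Δω/dt) + ω₀×(Iω₀) = (-0.0200, -0.1200, 0.0500)

τ = (-0.0200, -0.1200, 0.0500)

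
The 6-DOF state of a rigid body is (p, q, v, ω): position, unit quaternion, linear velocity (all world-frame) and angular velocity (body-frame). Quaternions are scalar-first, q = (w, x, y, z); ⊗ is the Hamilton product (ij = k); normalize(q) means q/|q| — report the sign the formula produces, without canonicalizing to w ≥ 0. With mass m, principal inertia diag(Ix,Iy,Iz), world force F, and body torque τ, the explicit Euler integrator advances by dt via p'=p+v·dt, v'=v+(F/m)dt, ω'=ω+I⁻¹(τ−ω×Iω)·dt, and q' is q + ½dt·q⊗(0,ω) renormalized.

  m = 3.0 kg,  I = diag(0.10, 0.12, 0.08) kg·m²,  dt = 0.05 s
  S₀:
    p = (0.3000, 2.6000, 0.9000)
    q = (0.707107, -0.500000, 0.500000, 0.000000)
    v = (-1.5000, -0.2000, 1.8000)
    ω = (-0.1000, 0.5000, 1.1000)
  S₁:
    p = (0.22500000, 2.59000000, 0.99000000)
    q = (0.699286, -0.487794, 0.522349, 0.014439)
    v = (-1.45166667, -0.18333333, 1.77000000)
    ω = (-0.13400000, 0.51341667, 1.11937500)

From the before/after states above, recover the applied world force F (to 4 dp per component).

F = (2.9000, 1.0000, -1.8000)

v₁ − v₀ = (0.04833333, 0.01666667, -0.03000000)
m·(v₁−v₀)/dt = (2.9000, 1.0000, -1.8000)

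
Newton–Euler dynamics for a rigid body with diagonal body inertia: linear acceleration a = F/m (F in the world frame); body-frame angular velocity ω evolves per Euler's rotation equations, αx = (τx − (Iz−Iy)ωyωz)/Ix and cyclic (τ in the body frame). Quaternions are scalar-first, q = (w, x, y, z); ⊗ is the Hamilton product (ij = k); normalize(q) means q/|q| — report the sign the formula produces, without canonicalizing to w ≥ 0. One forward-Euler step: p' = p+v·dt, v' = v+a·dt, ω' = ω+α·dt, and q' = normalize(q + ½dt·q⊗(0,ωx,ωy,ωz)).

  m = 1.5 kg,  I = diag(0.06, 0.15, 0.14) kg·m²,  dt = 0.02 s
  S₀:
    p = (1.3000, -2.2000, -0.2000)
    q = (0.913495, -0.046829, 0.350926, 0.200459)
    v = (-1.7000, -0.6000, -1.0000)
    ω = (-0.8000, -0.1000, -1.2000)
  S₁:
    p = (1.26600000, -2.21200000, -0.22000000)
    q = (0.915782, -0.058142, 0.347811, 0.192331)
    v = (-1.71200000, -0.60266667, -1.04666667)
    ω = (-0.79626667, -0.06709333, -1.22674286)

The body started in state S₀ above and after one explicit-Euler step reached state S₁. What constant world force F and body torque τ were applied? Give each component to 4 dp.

F = (-0.9000, -0.2000, -3.5000)
τ = (0.0100, 0.1700, -0.1800)

velocity change Δv = (-0.01200000, -0.00266667, -0.04666667)
F = m·Δv/dt = (-0.9000, -0.2000, -3.5000)
Δω = ω₁−ω₀ = (0.00373333, 0.03290667, -0.02674286)
ω₀×(Iω₀) = (-0.0012, -0.0768, 0.0072)
applied torque τ = (0.0100, 0.1700, -0.1800)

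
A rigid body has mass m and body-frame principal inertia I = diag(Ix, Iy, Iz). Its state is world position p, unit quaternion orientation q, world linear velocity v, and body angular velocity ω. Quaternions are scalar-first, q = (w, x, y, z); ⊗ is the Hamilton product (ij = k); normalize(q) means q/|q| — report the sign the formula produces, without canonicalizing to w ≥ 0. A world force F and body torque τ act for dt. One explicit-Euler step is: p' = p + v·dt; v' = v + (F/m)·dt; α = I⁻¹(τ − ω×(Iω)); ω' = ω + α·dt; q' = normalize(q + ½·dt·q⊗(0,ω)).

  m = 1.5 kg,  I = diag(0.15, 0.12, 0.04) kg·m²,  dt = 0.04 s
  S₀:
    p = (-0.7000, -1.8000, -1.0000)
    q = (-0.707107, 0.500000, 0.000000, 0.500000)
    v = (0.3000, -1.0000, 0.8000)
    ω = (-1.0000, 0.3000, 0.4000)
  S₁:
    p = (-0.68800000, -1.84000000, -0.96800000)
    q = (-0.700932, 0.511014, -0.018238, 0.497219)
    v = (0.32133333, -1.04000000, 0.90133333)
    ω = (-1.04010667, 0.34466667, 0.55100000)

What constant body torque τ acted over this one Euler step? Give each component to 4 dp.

τ = (-0.1600, 0.0900, 0.1600)

rate change Δω = (-0.04010667, 0.04466667, 0.15100000)
gyro term ω₀×Iω₀ = (-0.0096, -0.0440, 0.0090)
τ = I·(Δω/dt) + ω₀×(Iω₀) = (-0.1600, 0.0900, 0.1600)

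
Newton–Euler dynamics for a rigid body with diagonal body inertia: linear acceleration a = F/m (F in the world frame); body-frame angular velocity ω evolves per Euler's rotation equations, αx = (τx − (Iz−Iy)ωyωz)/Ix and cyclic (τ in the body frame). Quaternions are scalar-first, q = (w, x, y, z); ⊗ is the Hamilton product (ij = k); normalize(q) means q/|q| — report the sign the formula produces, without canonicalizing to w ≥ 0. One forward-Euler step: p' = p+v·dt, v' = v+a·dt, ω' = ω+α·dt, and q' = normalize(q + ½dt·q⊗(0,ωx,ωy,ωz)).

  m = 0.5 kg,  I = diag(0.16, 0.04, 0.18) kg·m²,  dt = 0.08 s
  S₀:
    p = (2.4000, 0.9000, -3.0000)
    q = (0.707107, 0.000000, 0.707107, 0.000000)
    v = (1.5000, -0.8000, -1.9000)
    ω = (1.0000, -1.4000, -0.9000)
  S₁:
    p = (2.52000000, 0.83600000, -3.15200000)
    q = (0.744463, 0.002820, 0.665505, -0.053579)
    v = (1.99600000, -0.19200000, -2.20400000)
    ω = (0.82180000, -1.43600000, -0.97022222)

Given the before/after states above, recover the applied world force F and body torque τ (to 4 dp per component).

F = (3.1000, 3.8000, -1.9000)
τ = (-0.1800, 0.0000, 0.0100)

ω₁ − ω₀ = (-0.17820000, -0.03600000, -0.07022222)
precession coupling = (0.1764, 0.0180, 0.1680)
applied torque τ = (-0.1800, 0.0000, 0.0100)
Δv = v₁−v₀ = (0.49600000, 0.60800000, -0.30400000)
applied force F = (3.1000, 3.8000, -1.9000)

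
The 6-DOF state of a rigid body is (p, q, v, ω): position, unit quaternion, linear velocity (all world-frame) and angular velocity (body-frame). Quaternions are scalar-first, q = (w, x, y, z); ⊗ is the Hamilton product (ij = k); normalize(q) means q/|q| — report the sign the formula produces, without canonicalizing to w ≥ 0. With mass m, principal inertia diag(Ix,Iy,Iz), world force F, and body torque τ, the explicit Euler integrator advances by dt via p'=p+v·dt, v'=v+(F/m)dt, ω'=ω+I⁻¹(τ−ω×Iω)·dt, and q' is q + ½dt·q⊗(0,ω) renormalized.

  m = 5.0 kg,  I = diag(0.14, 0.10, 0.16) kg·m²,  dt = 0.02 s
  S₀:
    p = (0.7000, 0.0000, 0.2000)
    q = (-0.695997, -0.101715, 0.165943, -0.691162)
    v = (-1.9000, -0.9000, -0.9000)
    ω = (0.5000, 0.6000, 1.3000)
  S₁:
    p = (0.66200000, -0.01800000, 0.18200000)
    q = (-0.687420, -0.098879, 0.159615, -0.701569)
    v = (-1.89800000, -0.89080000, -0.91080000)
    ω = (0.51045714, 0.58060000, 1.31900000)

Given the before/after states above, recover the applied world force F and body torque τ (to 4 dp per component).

ω₁ − ω₀ = (0.01045714, -0.01940000, 0.01900000)
I·α + gyro = (0.1200, -0.1100, 0.1400)
velocity change Δv = (0.00200000, 0.00920000, -0.01080000)
applied force F = (0.5000, 2.3000, -2.7000)

F = (0.5000, 2.3000, -2.7000)
τ = (0.1200, -0.1100, 0.1400)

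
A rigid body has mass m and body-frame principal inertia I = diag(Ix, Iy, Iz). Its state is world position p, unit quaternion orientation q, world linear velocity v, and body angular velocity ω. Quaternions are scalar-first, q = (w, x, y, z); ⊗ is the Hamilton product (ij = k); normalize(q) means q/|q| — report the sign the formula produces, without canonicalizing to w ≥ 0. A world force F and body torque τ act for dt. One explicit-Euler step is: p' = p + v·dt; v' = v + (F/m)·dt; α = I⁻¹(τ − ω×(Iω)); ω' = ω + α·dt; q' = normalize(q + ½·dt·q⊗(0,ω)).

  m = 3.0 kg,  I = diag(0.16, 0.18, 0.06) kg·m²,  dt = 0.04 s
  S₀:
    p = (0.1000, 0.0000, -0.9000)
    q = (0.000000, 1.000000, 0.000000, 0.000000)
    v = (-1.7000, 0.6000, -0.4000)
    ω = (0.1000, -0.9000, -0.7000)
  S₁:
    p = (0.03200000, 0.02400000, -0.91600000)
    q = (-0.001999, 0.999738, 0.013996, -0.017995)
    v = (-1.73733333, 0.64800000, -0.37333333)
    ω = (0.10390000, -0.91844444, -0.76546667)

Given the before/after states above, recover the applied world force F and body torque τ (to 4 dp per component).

F = (-2.8000, 3.6000, 2.0000)
τ = (-0.0600, -0.0900, -0.1000)

v₁ − v₀ = (-0.03733333, 0.04800000, 0.02666667)
applied force F = (-2.8000, 3.6000, 2.0000)
Δω = ω₁−ω₀ = (0.00390000, -0.01844444, -0.06546667)
τ = I·(Δω/dt) + ω₀×(Iω₀) = (-0.0600, -0.0900, -0.1000)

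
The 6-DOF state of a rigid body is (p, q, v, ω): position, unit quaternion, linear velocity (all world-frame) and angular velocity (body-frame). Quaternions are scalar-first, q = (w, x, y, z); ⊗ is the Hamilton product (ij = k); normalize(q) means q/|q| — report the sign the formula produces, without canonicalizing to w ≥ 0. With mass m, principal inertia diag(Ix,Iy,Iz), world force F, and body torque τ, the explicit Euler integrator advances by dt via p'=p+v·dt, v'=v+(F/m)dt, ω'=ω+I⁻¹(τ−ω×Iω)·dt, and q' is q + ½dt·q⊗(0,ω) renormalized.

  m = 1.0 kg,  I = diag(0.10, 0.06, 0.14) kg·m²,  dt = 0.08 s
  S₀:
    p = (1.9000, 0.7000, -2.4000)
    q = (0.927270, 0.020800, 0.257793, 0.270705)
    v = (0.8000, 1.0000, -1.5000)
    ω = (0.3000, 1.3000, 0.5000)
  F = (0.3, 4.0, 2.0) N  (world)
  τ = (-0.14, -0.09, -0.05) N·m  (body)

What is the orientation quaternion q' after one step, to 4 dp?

q' = (0.9067, 0.0230, 0.3083, 0.2868)

q⊗(0,ω) = (-0.4767234, 0.0551610, 1.2762625, 0.4133371)
q' = normalize(q + ½dt·q⊗(0,ω)) = (0.9067, 0.0230, 0.3083, 0.2868)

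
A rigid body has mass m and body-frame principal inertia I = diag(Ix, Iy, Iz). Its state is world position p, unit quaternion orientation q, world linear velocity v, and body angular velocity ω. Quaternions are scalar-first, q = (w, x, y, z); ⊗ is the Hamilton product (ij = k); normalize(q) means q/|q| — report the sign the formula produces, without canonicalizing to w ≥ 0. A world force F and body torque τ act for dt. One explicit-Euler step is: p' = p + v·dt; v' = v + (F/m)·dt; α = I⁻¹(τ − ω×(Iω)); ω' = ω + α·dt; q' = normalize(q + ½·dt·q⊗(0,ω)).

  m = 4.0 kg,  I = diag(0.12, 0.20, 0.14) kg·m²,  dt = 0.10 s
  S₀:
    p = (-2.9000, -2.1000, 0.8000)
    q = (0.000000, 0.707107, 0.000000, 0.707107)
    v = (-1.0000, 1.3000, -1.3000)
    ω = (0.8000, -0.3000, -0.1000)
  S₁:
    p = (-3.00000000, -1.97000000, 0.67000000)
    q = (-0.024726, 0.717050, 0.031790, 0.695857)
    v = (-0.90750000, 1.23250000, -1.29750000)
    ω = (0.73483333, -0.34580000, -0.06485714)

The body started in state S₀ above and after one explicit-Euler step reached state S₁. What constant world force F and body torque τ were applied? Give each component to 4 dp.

F = (3.7000, -2.7000, 0.1000)
τ = (-0.0800, -0.0900, 0.0300)

Δω = ω₁−ω₀ = (-0.06516667, -0.04580000, 0.03514286)
gyro term ω₀×Iω₀ = (-0.0018, 0.0016, -0.0192)
τ = I·(Δω/dt) + ω₀×(Iω₀) = (-0.0800, -0.0900, 0.0300)
v₁ − v₀ = (0.09250000, -0.06750000, 0.00250000)
F = m·Δv/dt = (3.7000, -2.7000, 0.1000)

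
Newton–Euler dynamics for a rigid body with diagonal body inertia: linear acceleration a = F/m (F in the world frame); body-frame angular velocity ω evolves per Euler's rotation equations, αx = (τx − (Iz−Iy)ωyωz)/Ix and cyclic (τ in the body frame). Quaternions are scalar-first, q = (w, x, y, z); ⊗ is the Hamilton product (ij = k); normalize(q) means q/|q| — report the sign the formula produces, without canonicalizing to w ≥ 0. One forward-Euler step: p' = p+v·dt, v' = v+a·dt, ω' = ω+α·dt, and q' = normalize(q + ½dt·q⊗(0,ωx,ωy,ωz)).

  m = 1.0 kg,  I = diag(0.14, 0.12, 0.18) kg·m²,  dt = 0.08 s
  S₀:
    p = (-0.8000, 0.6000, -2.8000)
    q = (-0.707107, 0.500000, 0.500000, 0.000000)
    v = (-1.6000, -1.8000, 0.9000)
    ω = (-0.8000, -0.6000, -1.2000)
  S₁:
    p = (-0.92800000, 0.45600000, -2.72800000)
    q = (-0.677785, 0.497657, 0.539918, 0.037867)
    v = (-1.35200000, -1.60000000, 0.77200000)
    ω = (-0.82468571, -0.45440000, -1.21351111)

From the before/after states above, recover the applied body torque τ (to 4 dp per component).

ω₁ − ω₀ = (-0.02468571, 0.14560000, -0.01351111)
precession coupling = (0.0432, -0.0384, -0.0096)
I·α + gyro = (0.0000, 0.1800, -0.0400)

τ = (0.0000, 0.1800, -0.0400)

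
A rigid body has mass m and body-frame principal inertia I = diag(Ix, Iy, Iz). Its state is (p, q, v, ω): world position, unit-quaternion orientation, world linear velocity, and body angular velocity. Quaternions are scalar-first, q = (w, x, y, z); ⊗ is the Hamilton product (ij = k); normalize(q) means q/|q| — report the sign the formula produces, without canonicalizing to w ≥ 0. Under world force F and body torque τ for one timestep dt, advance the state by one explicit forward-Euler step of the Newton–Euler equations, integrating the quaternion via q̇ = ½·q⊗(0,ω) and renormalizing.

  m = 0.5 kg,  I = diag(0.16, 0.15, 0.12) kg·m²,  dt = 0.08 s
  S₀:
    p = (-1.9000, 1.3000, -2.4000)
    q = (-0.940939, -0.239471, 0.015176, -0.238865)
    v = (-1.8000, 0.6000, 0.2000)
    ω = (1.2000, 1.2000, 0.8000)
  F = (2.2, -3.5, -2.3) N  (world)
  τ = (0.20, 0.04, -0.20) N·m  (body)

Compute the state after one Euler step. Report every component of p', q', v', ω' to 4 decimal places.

linear accel F/m = (4.4000, -7.0000, -4.6000)
p + v·dt = (-2.0440, 1.3480, -2.3840)
v + (F/m)dt = (-1.4480, 0.0400, -0.1680)
ω×(Iω) gyroscopic = (-0.0288, 0.0384, -0.0144)
α = I⁻¹(τ − ω×Iω) = (1.4300, 0.0107, -1.5467)
ω + α·dt = (1.3144, 1.2009, 0.6763)
Hamilton product q⊗(0,ω) = (0.4602460, -0.8303480, -1.2241880, -1.0583276)
updated quaternion q' = (-0.9199, -0.2719, -0.0337, -0.2804)

p' = (-2.0440, 1.3480, -2.3840)
q' = (-0.9199, -0.2719, -0.0337, -0.2804)
v' = (-1.4480, 0.0400, -0.1680)
ω' = (1.3144, 1.2009, 0.6763)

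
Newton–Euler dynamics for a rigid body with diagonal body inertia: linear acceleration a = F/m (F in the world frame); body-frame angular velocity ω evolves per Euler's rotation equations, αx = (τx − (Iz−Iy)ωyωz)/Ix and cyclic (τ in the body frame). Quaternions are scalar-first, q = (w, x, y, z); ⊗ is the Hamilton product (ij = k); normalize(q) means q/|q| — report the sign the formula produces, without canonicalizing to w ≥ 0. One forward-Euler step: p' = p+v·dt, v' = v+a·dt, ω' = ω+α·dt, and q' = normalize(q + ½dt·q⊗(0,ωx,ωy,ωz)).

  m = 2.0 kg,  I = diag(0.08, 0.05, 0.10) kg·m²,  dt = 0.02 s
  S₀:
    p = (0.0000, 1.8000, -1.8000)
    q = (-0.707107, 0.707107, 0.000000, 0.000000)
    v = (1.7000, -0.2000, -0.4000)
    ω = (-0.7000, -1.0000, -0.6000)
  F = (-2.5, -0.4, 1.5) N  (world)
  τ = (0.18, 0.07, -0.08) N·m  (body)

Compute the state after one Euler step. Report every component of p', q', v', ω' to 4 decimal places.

p + v·dt = (0.0340, 1.7960, -1.8080)
new velocity v' = (1.6750, -0.2040, -0.3850)
angular accel α = (1.8750, 1.5680, -0.5900)
new body rate ω' = (-0.6625, -0.9686, -0.6118)
2q̇ = q⊗(0,ω) = (0.4949749, 0.4949749, 1.1313712, -0.2828428)
updated quaternion q' = (-0.7021, 0.7120, 0.0113, -0.0028)

p' = (0.0340, 1.7960, -1.8080)
q' = (-0.7021, 0.7120, 0.0113, -0.0028)
v' = (1.6750, -0.2040, -0.3850)
ω' = (-0.6625, -0.9686, -0.6118)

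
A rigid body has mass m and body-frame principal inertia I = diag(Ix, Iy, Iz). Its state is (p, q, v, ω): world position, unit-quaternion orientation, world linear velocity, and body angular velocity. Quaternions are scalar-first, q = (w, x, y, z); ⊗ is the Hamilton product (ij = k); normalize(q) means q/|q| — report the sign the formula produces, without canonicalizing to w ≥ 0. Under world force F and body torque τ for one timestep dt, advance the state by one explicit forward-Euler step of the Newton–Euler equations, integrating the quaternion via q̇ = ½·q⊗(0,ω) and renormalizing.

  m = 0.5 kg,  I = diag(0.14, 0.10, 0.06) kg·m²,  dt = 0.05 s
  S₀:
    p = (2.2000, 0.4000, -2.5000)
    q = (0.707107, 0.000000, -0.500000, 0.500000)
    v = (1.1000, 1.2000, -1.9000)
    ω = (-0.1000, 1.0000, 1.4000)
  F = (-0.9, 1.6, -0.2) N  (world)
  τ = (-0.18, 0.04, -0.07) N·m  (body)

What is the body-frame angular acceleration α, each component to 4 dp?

precession coupling ω×(Iω) = (-0.0560, -0.0112, 0.0040)
angular accel α = (-0.8857, 0.5120, -1.2333)

α = (-0.8857, 0.5120, -1.2333)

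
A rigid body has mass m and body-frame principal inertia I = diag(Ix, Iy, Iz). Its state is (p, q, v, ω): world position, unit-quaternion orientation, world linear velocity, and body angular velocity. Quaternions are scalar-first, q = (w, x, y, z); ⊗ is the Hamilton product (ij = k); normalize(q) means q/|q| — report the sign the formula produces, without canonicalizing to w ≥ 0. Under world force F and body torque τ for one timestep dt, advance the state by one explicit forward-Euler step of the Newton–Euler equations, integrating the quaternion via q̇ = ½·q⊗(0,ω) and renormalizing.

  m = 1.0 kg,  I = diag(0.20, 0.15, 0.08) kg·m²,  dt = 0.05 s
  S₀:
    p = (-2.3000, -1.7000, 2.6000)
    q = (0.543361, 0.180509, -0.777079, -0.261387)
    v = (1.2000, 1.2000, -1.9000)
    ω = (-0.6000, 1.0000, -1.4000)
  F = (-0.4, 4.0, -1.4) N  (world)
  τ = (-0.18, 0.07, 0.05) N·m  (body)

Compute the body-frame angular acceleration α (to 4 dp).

α = (-1.3900, -0.2053, 0.2500)

precession coupling ω×(Iω) = (0.0980, 0.1008, 0.0300)
α = I⁻¹(τ − ω×Iω) = (-1.3900, -0.2053, 0.2500)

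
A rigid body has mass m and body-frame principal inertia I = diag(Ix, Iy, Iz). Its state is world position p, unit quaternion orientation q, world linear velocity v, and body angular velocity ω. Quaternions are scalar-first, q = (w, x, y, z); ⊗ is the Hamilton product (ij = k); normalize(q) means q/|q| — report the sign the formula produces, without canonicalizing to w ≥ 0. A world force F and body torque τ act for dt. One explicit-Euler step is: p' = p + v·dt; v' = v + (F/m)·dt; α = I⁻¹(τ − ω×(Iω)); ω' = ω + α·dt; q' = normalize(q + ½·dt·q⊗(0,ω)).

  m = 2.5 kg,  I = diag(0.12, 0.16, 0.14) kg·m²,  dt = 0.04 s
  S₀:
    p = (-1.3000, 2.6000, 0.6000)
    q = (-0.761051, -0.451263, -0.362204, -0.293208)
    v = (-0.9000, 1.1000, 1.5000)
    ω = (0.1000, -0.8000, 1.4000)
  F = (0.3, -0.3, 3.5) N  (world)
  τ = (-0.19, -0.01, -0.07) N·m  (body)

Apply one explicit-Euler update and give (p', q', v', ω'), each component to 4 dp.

p' = (-1.3360, 2.6440, 0.6600)
q' = (-0.7573, -0.4674, -0.3378, -0.3064)
v' = (-0.8952, 1.0952, 1.5560)
ω' = (0.0292, -0.8018, 1.3809)

α = I⁻¹(τ − ω×Iω) = (-1.7700, -0.0450, -0.4771)
ω + α·dt = (0.0292, -0.8018, 1.3809)
Hamilton product q⊗(0,ω) = (0.1658543, -0.8177571, 1.2112882, -0.6682406)
q' = normalize(q + ½dt·q⊗(0,ω)) = (-0.7573, -0.4674, -0.3378, -0.3064)
p + v·dt = (-1.3360, 2.6440, 0.6600)
v' = v + a·dt = (-0.8952, 1.0952, 1.5560)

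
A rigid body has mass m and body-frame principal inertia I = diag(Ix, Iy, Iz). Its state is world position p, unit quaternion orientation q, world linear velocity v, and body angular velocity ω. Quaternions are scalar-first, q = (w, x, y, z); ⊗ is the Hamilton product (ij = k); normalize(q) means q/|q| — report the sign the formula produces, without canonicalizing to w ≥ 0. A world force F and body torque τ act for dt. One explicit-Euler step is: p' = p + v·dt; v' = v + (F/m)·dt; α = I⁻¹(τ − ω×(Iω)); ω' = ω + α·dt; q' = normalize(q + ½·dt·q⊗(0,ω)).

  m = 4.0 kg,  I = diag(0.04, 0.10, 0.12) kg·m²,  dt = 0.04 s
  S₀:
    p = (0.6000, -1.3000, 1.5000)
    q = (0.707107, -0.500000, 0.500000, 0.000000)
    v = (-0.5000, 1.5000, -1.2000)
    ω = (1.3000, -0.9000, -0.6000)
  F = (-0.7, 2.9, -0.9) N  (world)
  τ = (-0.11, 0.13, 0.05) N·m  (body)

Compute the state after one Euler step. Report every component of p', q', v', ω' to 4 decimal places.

precession coupling ω×(Iω) = (0.0108, 0.0624, -0.0702)
(τ − ω×Iω)/I = (-3.0200, 0.6760, 1.0017)
ω' = ω + α·dt = (1.1792, -0.8730, -0.5599)
Hamilton product q⊗(0,ω) = (1.1000000, 0.6192391, -0.9363963, -0.6242642)
q' = normalize(q + ½dt·q⊗(0,ω)) = (0.7287, -0.4873, 0.4810, -0.0125)
a = (-0.1750, 0.7250, -0.2250)
p' = p + v·dt = (0.5800, -1.2400, 1.4520)
v' = v + a·dt = (-0.5070, 1.5290, -1.2090)

p' = (0.5800, -1.2400, 1.4520)
q' = (0.7287, -0.4873, 0.4810, -0.0125)
v' = (-0.5070, 1.5290, -1.2090)
ω' = (1.1792, -0.8730, -0.5599)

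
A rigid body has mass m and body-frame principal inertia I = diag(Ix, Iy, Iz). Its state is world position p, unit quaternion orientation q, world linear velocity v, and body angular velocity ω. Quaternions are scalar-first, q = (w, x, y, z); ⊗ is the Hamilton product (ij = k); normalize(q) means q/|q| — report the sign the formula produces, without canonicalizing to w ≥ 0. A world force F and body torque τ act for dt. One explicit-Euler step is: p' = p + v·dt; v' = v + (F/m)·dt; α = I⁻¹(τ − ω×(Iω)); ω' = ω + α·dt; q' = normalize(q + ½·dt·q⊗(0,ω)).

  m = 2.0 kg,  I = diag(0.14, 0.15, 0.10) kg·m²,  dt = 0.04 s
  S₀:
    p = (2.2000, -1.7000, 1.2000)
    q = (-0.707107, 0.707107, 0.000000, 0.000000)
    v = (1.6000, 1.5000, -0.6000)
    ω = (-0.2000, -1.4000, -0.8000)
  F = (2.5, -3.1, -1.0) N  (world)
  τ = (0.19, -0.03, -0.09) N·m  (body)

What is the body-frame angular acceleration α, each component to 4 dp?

precession coupling ω×(Iω) = (-0.0560, 0.0064, 0.0028)
α = I⁻¹(τ − ω×Iω) = (1.7571, -0.2427, -0.9280)

α = (1.7571, -0.2427, -0.9280)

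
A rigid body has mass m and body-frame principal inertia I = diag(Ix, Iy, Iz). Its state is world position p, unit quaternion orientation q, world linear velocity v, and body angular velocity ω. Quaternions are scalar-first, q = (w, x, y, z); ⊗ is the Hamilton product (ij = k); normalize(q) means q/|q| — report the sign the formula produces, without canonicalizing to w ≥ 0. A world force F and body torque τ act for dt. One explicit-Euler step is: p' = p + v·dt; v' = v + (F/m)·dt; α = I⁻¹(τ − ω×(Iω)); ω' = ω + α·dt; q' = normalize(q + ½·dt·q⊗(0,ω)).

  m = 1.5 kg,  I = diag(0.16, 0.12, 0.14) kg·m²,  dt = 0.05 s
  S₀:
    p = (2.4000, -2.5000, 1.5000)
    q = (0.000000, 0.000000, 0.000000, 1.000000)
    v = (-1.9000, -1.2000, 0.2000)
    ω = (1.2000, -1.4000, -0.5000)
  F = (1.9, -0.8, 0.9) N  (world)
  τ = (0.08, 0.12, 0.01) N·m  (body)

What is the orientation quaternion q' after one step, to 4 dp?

2q̇ = q⊗(0,ω) = (0.5000000, 1.4000000, 1.2000000, 0.0000000)
q + ½dt·q⊗(0,ω), renormalized = (0.0125, 0.0350, 0.0300, 0.9989)

q' = (0.0125, 0.0350, 0.0300, 0.9989)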